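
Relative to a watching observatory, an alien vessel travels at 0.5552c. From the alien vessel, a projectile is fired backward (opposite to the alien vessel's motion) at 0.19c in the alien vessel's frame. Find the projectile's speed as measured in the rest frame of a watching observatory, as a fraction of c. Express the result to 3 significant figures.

0.408c

Relativistic velocity addition: u = (u' + v)/(1 + u'v/c²), with u' = −0.19c and v = 0.5552c.
Numerator: −0.19 + 0.5552 = 0.3652. Denominator: 1 + (−0.19)(0.5552) = 0.894512.
u = 0.3652/0.894512 = 0.40827, so the speed is 0.408c.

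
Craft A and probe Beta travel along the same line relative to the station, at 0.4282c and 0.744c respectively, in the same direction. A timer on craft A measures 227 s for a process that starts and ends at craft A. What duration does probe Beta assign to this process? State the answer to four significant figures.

256.2 s

Speed of craft A in probe Beta's frame: u = (v_A − v_B)/(1 − v_A v_B/c²) = (0.4282 − 0.744)/(1 − 0.4282×0.744) = −0.3158/0.6814192 = −0.46344; |u| = 0.46344c.
At |u| = 0.46344c, γ = (1 − 0.214777)^(−1/2) = 1.1285.
Craft A's interval is proper; time dilation gives Δt_B = γΔτ = 1.1285 × 227 s = 256.2 s.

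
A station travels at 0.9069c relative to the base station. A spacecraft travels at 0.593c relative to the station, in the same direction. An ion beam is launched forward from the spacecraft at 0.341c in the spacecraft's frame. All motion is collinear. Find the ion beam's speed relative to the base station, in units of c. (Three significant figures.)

Apply u = (u'+v)/(1+u'v) twice. Ion beam in the station frame: (0.341+0.593)/(1+0.341·0.593) = 0.934/1.202213 = 0.7769c.
That velocity, transformed to the rest frame of the base station: (0.7769+0.9069)/(1+0.7769·0.9069) = 1.6838/1.70457061 = 0.98781c.

0.988c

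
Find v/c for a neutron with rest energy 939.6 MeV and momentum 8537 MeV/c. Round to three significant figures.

pc/(mc²) = 8537/939.6 = 9.0858 = βγ = β/√(1−β²).
So β² = x²/(1 + x²) with x = 9.0858: x² = 82.5518, β² = 82.5518/83.5518 = 0.988031, β = 0.994.

0.994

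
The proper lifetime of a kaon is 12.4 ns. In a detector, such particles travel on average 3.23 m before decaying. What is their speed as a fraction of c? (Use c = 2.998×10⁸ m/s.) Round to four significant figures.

0.6559c

Lab distance = (lab lifetime)·v = γτ·βc, so βγ = d/(cτ) = 3.230/(2.998×10⁸ × 1.240×10^-8) = 0.86886.
With βγ = 0.86886: γ² = 1 + (βγ)² = 1.754918, and β = (βγ)/γ = 0.86886/1.32473 = 0.6559.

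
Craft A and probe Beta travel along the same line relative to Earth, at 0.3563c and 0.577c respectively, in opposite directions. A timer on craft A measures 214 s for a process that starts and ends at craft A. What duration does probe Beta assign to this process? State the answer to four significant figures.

Speed of craft A in probe Beta's frame: u = (v_A + v_B)/(1 + v_A v_B/c²) = (0.3563 + 0.577)/(1 + 0.3563×0.577) = 0.9333/1.2055851 = 0.77415; |u| = 0.77415c.
γ for this relative speed: γ = 1/√(1 − 0.599308) = 1.5798.
Craft A's interval is proper; time dilation gives Δt_B = γΔτ = 1.5798 × 214 s = 338.1 s.

338.1 s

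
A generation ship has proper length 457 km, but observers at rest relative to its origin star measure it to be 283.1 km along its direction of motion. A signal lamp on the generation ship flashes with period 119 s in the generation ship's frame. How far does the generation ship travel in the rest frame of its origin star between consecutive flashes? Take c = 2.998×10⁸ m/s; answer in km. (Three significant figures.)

4.52×10^7 km

γ = L₀/L = 457/283.1 = 1.61427.
β = √(1 − 1/γ²) = 0.78502. Lab-frame period = γτ = 1.61427×119 s = 192.1 s. Distance = βc × γτ = 0.78502 × 2.998×10⁸ m/s × 192.1 s = 4.5211×10^10 m = 4.52×10^7 km.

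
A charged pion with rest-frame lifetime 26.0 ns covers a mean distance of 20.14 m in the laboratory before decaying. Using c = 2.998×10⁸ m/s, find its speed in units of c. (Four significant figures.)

0.9326c

Let x = d/(cτ) = 20.14 m / (2.998×10⁸ m/s × 2.600×10^-8 s) = 2.5838. Since d = βγcτ, x = βγ = β/√(1−β²).
Solving: β² = x²/(1+x²) = 6.67602/7.67602 = 0.869724, so β = 0.9326.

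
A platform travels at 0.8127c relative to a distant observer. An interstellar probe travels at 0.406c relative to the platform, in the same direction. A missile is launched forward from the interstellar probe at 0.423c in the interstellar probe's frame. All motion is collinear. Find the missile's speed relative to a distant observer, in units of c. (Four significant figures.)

0.9652c

Compose velocities in two stages. Stage 1 (into S'): u₁ = (0.423+0.406)/(1+0.423×0.406) = 0.7075.
Stage 2 (into S): u = (0.7075+0.8127)/(1+0.7075×0.8127) = 0.96522, so the speed is 0.9652c.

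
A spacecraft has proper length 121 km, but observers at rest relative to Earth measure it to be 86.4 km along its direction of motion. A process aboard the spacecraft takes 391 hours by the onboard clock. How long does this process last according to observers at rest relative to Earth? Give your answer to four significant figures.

Length contraction gives γ = L₀/L = 121/86.4 = 1.40046.
The same γ dilates the second interval: 1.40046 × 391 hours = 547.6 hours.

547.6 hours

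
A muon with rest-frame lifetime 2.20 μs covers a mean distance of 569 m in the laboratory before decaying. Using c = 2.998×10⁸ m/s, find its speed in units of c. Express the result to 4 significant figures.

0.6532c

Let x = d/(cτ) = 569.0 m / (2.998×10⁸ m/s × 2.200×10^-6 s) = 0.8627. Since d = βγcτ, x = βγ = β/√(1−β²).
Solving: β² = x²/(1+x²) = 0.744251/1.744251 = 0.426688, so β = 0.6532.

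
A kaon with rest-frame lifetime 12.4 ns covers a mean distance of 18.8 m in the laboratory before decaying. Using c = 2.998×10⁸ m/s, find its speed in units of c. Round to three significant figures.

d = βγcτ ⇒ βγ = d/(cτ) = 18.80 m / (3.71752 m) = 5.0571.
β = (βγ)/√(1+(βγ)²) = 5.0571/√26.5743 = 0.981.

0.981c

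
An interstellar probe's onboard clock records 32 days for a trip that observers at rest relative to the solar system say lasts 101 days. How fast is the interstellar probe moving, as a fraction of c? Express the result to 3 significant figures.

0.948c

γ = Δt/Δτ = 101/32 = 3.1562.
β = √(1 − 1/γ²) = √(1 − 0.100385) = √0.899615 = 0.948.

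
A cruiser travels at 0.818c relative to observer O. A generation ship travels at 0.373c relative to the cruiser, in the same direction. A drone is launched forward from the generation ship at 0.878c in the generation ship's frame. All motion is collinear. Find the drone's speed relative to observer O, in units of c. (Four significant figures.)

0.9941c

Compose velocities in two stages. Stage 1 (into S'): u₁ = (0.878+0.373)/(1+0.878×0.373) = 0.94238.
Stage 2 (into S): u = (0.94238+0.818)/(1+0.94238×0.818) = 0.99408, so the speed is 0.9941c.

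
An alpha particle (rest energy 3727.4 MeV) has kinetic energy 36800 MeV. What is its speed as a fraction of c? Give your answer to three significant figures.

γ = 1 + K/(mc²) = 1 + 36800/3727.4 = 10.873.
β = √(1 − 1/γ²) = √(1 − 0.00845865) = √0.99154135 = 0.996.

0.996c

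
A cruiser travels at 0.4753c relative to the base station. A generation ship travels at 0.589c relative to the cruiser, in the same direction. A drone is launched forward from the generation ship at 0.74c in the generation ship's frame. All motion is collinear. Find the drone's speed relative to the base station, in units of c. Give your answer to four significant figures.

0.9729c

First combine the drone and generation ship (S''→S'): u₁ = (0.74 + 0.589)/(1 + 0.74×0.589) = 1.329/1.43586 = 0.92558.
Then combine with the cruiser (S'→S): u = (0.92558 + 0.4753)/(1 + 0.92558×0.4753) = 1.40088/1.439928174 = 0.97288.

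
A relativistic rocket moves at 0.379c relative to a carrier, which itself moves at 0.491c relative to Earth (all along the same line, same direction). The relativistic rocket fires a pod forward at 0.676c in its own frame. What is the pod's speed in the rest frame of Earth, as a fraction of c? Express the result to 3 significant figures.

Apply u = (u'+v)/(1+u'v) twice. Pod in the carrier frame: (0.676+0.379)/(1+0.676·0.379) = 1.055/1.256204 = 0.83983c.
That velocity, transformed to the rest frame of Earth: (0.83983+0.491)/(1+0.83983·0.491) = 1.33083/1.41235653 = 0.94228c.

0.942c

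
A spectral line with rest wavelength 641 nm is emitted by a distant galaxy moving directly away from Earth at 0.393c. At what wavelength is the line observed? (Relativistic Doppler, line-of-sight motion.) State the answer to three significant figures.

Relativistic Doppler for wavelength: λ_obs = λ_src · √((1+β)/(1−β)).
With β = 0.393: factor = √(1.393/0.607) = 1.5149.
λ_obs = 641 × 1.5149 = 971 nm.

971 nm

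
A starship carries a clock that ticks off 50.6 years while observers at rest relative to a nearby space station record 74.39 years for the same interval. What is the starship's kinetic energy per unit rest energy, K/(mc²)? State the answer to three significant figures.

From Δt = γΔτ: γ = 74.39/50.6 = 1.47016.
K/(mc²) = γ − 1 = 1.47016 − 1 = 0.470.

0.470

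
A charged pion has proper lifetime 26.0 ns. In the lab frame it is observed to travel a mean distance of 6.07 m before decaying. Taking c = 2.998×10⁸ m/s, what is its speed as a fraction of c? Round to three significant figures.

0.614c

Let x = d/(cτ) = 6.070 m / (2.998×10⁸ m/s × 2.600×10^-8 s) = 0.77872. Since d = βγcτ, x = βγ = β/√(1−β²).
Solving: β² = x²/(1+x²) = 0.606405/1.606405 = 0.377492, so β = 0.614.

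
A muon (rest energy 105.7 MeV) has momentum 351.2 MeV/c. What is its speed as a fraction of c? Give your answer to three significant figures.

0.958c

pc/(mc²) = 351.2/105.7 = 3.3226 = βγ = β/√(1−β²).
So β² = x²/(1 + x²) with x = 3.3226: x² = 11.0397, β² = 11.0397/12.0397 = 0.916941, β = 0.958.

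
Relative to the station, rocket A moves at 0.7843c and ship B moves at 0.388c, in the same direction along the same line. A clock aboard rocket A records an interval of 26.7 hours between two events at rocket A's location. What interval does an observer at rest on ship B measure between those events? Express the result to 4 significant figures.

32.49 hours

Speed of rocket A in ship B's frame: u = (v_A − v_B)/(1 − v_A v_B/c²) = (0.7843 − 0.388)/(1 − 0.7843×0.388) = 0.3963/0.6956916 = 0.56965; |u| = 0.56965c.
At |u| = 0.56965c, γ = (1 − 0.324501)^(−1/2) = 1.2167.
The clock on rocket A records proper time, so ship B measures Δt = γΔτ = 1.2167 × 26.7 = 32.49 hours.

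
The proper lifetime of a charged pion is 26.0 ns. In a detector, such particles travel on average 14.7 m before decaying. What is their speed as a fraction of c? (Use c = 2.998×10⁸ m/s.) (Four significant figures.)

Lab distance = (lab lifetime)·v = γτ·βc, so βγ = d/(cτ) = 14.70/(2.998×10⁸ × 2.600×10^-8) = 1.8859.
With βγ = 1.8859: γ² = 1 + (βγ)² = 4.55662, and β = (βγ)/γ = 1.8859/2.13462 = 0.8835.

0.8835c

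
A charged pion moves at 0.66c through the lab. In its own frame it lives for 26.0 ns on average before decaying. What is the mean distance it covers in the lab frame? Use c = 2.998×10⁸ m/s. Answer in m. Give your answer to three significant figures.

With β = 0.66, γ = 1/√(1 − 0.66²) = 1/√0.5644 = 1.3311.
Lab-frame lifetime: Δt = γτ = 1.3311 × 26.0 ns = 34.609 ns.
Distance: d = vΔt = 0.66 × 2.998×10⁸ m/s × 3.4609×10^-8 s = 6.85 m.

6.85 m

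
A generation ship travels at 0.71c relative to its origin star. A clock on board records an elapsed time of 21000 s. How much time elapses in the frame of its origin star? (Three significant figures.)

29800 s

With β = 0.71, γ = 1/√(1 − 0.71²) = 1/√0.4959 = 1.42.
The onboard clock measures proper time, so the interval in the rest frame of its origin star is dilated: Δt = γ·Δτ = 1.42 × 21000 s = 29800 s.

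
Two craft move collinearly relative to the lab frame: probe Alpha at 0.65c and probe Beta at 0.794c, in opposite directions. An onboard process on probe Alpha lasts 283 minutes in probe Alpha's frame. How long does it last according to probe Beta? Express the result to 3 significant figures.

The velocity of probe Alpha relative to probe Beta is (0.65 + 0.794)c / (1 + 0.65×0.794) = 0.95244c; relative speed 0.95244c.
At |u| = 0.95244c, γ = (1 − 0.907142)^(−1/2) = 3.2816.
The clock on probe Alpha records proper time, so probe Beta measures Δt = γΔτ = 3.2816 × 283 = 929 minutes.

929 minutes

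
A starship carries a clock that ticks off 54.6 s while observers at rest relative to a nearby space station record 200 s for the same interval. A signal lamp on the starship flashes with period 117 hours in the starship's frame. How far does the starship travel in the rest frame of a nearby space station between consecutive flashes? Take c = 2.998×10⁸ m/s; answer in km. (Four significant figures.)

The time-dilation ratio gives γ = 200/54.6 = 3.663.
β = √(1 − 1/γ²) = 0.96201. Lab-frame period = γτ = 3.663×117 hours = 428.57 hours. Distance = βc × γτ = 0.96201 × 2.998×10⁸ m/s × 1542852 s = 4.4497×10^14 m = 4.450×10^11 km.

4.450×10^11 km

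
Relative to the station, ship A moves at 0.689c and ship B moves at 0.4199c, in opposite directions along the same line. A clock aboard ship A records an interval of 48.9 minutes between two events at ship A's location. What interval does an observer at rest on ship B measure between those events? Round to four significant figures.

Speed of ship A in ship B's frame: u = (v_A + v_B)/(1 + v_A v_B/c²) = (0.689 + 0.4199)/(1 + 0.689×0.4199) = 1.1089/1.2893111 = 0.86007; |u| = 0.86007c.
At |u| = 0.86007c, γ = (1 − 0.73972)^(−1/2) = 1.9601.
The clock on ship A records proper time, so ship B measures Δt = γΔτ = 1.9601 × 48.9 = 95.85 minutes.

95.85 minutes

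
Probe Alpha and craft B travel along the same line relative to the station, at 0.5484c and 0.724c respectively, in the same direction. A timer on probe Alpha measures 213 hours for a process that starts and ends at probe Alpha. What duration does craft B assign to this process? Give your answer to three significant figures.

Transform probe Alpha's velocity into craft B's frame: (0.5484 − 0.724)/(1 − 0.5484·0.724) = −0.1756/0.6029584, so the relative speed is 0.29123c.
At |u| = 0.29123c, γ = (1 − 0.0848149)^(−1/2) = 1.0453.
The clock on probe Alpha records proper time, so craft B measures Δt = γΔτ = 1.0453 × 213 = 223 hours.

223 hours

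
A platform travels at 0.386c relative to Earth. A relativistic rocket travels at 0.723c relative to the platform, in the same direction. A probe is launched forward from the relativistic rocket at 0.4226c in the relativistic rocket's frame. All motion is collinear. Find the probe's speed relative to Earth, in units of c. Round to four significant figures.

Apply u = (u'+v)/(1+u'v) twice. Probe in the platform frame: (0.4226+0.723)/(1+0.4226·0.723) = 1.1456/1.3055398 = 0.87749c.
That velocity, transformed to the rest frame of Earth: (0.87749+0.386)/(1+0.87749·0.386) = 1.26349/1.33871114 = 0.94381c.

0.9438c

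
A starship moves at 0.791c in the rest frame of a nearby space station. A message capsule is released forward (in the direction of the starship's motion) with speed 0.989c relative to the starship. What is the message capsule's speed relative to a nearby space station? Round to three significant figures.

0.999c

In units of c, u = (u' + v)/(1 + u'v) with u' = 0.989 and v = 0.791.
Numerator: 0.989 + 0.791 = 1.78. Denominator: 1 + (0.989)(0.791) = 1.782299.
u = 1.78/1.782299 = 0.99871, so the speed is 0.999c.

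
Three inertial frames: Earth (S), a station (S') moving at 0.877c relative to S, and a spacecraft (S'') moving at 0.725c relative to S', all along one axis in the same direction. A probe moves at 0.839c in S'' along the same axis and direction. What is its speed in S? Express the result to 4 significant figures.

Compose velocities in two stages. Stage 1 (into S'): u₁ = (0.839+0.725)/(1+0.839×0.725) = 0.97247.
Stage 2 (into S): u = (0.97247+0.877)/(1+0.97247×0.877) = 0.99817, so the speed is 0.9982c.

0.9982c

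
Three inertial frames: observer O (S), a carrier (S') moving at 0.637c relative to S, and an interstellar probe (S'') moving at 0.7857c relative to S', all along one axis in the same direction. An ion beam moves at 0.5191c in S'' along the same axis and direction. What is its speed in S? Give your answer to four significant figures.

0.9833c

Apply u = (u'+v)/(1+u'v) twice. Ion beam in the carrier frame: (0.5191+0.7857)/(1+0.5191·0.7857) = 1.3048/1.40785687 = 0.9268c.
That velocity, transformed to the rest frame of observer O: (0.9268+0.637)/(1+0.9268·0.637) = 1.5638/1.5903716 = 0.98329c.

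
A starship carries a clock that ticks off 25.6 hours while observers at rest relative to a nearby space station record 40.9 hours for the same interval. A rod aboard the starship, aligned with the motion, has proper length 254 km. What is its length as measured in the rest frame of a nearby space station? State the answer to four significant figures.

From Δt = γΔτ: γ = 40.9/25.6 = 1.59766.
The rod contracts by the same γ: 254 km / 1.59766 = 159.0 km.

159.0 km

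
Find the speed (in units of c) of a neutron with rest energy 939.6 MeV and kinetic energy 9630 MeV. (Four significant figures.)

0.9960c

γ = 1 + K/(mc²) = 1 + 9630/939.6 = 11.249.
β = √(1 − 1/γ²) = √(1 − 0.00790264) = √0.99209736 = 0.9960.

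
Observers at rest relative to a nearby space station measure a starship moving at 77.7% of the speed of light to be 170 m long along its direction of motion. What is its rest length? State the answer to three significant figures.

Lorentz factor: γ = (1 − 0.603729)^(−1/2) = 1.5886.
Proper length: L₀ = γ·L = 1.5886 × 170 = 270 m.

270 m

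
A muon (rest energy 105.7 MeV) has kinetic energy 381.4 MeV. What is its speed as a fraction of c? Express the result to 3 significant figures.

0.976c

K = (γ−1)mc², so γ = 1 + 381.4/105.7 = 4.6083.
Then v/c = √(1 − γ⁻²) = √(1 − 0.0470889) = √0.9529111 = 0.976.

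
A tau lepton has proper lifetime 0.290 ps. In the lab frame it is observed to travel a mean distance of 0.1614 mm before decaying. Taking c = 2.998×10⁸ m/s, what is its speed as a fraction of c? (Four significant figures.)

0.8804c

Lab distance = (lab lifetime)·v = γτ·βc, so βγ = d/(cτ) = 1.614×10^-4/(2.998×10⁸ × 2.900×10^-13) = 1.8564.
With βγ = 1.8564: γ² = 1 + (βγ)² = 4.44622, and β = (βγ)/γ = 1.8564/2.10861 = 0.8804.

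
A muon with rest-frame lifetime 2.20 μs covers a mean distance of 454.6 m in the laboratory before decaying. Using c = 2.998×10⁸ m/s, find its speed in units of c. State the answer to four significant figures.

Lab distance = (lab lifetime)·v = γτ·βc, so βγ = d/(cτ) = 454.6/(2.998×10⁸ × 2.200×10^-6) = 0.68925.
With βγ = 0.68925: γ² = 1 + (βγ)² = 1.475066, and β = (βγ)/γ = 0.68925/1.21452 = 0.5675.

0.5675c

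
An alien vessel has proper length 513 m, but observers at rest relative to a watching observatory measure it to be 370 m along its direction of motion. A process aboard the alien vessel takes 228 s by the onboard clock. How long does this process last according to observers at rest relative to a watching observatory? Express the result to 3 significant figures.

316 s

γ = L₀/L = 513/370 = 1.38649.
The same γ dilates the second interval: 1.38649 × 228 s = 316 s.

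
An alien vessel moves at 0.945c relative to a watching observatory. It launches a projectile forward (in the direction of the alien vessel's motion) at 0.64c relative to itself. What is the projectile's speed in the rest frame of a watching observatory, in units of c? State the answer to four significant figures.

In units of c, u = (u' + v)/(1 + u'v) with u' = 0.64 and v = 0.945.
Numerator: 0.64 + 0.945 = 1.585. Denominator: 1 + (0.64)(0.945) = 1.6048.
u = 1.585/1.6048 = 0.98766, so the speed is 0.9877c.

0.9877c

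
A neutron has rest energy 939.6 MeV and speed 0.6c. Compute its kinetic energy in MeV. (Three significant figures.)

235 MeV

Lorentz factor: γ = (1 − 0.36)^(−1/2) = 1.25.
Kinetic energy: K = (γ − 1)mc² = (1.25 − 1) × 939.6 MeV = 0.25 × 939.6 = 235 MeV.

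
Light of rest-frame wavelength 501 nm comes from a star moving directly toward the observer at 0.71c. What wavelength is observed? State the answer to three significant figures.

206 nm

Relativistic Doppler for wavelength: λ_obs = λ_src · √((1−β)/(1+β)).
With β = 0.71: factor = √(0.29/1.71) = 0.41181.
λ_obs = 501 × 0.41181 = 206 nm.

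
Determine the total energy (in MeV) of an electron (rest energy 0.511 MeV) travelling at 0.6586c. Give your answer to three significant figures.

0.679 MeV

With β = 0.6586, γ = 1/√(1 − 0.6586²) = 1/√0.56624604 = 1.3289.
Total energy: E = γmc² = 1.3289 × 0.511 MeV = 0.679 MeV.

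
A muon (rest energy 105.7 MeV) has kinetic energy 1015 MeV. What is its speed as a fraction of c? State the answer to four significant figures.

γ = 1 + K/(mc²) = 1 + 1015/105.7 = 10.603.
β = √(1 − 1/γ²) = √(1 − 0.00889493) = √0.99110507 = 0.9955.

0.9955c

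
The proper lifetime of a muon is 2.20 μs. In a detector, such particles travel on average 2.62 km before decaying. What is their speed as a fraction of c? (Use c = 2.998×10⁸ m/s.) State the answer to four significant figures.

d = βγcτ ⇒ βγ = d/(cτ) = 2620 m / (659.56 m) = 3.9723.
β = (βγ)/√(1+(βγ)²) = 3.9723/√16.7792 = 0.9697.

0.9697c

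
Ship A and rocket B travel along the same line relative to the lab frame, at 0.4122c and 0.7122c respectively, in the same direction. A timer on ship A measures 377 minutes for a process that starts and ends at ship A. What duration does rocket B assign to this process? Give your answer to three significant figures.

Transform ship A's velocity into rocket B's frame: (0.4122 − 0.7122)/(1 − 0.4122·0.7122) = −0.3/0.70643116, so the relative speed is 0.42467c.
At |u| = 0.42467c, γ = (1 − 0.180345)^(−1/2) = 1.1045.
The clock on ship A records proper time, so rocket B measures Δt = γΔτ = 1.1045 × 377 = 416 minutes.

416 minutes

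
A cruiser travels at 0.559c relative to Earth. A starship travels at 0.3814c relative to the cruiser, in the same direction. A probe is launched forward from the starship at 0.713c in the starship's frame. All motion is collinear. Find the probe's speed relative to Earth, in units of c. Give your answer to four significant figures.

0.9584c

Apply u = (u'+v)/(1+u'v) twice. Probe in the cruiser frame: (0.713+0.3814)/(1+0.713·0.3814) = 1.0944/1.2719382 = 0.86042c.
That velocity, transformed to the rest frame of Earth: (0.86042+0.559)/(1+0.86042·0.559) = 1.41942/1.48097478 = 0.95844c.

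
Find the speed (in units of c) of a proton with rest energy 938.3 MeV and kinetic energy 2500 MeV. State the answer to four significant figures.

γ = 1 + K/(mc²) = 1 + 2500/938.3 = 3.6644.
β = √(1 − 1/γ²) = √(1 − 0.0744722) = √0.9255278 = 0.9620.

0.9620c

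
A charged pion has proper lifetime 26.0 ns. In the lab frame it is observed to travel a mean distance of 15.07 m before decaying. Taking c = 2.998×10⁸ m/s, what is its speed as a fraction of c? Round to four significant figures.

0.8882c

Lab distance = (lab lifetime)·v = γτ·βc, so βγ = d/(cτ) = 15.07/(2.998×10⁸ × 2.600×10^-8) = 1.9333.
With βγ = 1.9333: γ² = 1 + (βγ)² = 4.73765, and β = (βγ)/γ = 1.9333/2.17661 = 0.8882.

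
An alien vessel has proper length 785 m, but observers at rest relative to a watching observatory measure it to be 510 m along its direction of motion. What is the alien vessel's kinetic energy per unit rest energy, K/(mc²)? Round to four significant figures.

γ = L₀/L = 785/510 = 1.53922.
K/(mc²) = γ − 1 = 1.53922 − 1 = 0.5392.

0.5392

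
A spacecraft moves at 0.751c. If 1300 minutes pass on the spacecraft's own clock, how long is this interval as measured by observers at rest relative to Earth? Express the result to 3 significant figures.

1970 minutes

β² = 0.564001, so γ = 1/√0.435999 = 1.5145.
The onboard clock measures proper time, so the interval in the rest frame of Earth is dilated: Δt = γ·Δτ = 1.5145 × 1300 minutes = 1970 minutes.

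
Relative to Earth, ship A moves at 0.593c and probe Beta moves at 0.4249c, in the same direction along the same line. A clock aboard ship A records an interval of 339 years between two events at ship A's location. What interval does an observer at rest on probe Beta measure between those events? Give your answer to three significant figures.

348 years

The velocity of ship A relative to probe Beta is (0.593 − 0.4249)c / (1 − 0.593×0.4249) = 0.22472c; relative speed 0.22472c.
γ for this relative speed: γ = 1/√(1 − 0.0504991) = 1.0262.
The clock on ship A records proper time, so probe Beta measures Δt = γΔτ = 1.0262 × 339 = 348 years.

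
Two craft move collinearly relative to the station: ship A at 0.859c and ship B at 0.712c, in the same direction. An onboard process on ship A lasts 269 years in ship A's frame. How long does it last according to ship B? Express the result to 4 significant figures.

Transform ship A's velocity into ship B's frame: (0.859 − 0.712)/(1 − 0.859·0.712) = 0.147/0.388392, so the relative speed is 0.37848c.
At |u| = 0.37848c, γ = (1 − 0.143247)^(−1/2) = 1.0804.
The clock on ship A records proper time, so ship B measures Δt = γΔτ = 1.0804 × 269 = 290.6 years.

290.6 years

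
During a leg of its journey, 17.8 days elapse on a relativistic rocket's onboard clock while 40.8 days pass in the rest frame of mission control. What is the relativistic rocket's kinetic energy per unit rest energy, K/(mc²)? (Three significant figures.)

1.29

The time-dilation ratio gives γ = 40.8/17.8 = 2.29213.
K/(mc²) = γ − 1 = 2.29213 − 1 = 1.29.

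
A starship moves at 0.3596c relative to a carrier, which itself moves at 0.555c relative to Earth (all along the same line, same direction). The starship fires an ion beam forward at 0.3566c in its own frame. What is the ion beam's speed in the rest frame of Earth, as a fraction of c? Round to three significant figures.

Compose velocities in two stages. Stage 1 (into S'): u₁ = (0.3566+0.3596)/(1+0.3566×0.3596) = 0.6348.
Stage 2 (into S): u = (0.6348+0.555)/(1+0.6348×0.555) = 0.87983, so the speed is 0.880c.

0.880c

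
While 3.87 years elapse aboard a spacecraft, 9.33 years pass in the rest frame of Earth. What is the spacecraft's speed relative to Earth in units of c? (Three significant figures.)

0.910c

γ = Δt/Δτ = 9.33/3.87 = 2.4109.
β = √(1 − 1/γ²) = √(1 − 0.172045) = √0.827955 = 0.910.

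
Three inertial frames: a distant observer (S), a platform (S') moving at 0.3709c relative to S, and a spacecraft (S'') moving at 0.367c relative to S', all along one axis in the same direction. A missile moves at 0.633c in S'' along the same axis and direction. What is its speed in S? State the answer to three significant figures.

Compose velocities in two stages. Stage 1 (into S'): u₁ = (0.633+0.367)/(1+0.633×0.367) = 0.81148.
Stage 2 (into S): u = (0.81148+0.3709)/(1+0.81148×0.3709) = 0.90884, so the speed is 0.909c.

0.909c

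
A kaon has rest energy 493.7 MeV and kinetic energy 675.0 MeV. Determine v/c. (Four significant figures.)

0.9064

K = (γ−1)mc², so γ = 1 + 675.0/493.7 = 2.3672.
Then v/c = √(1 − γ⁻²) = √(1 − 0.178456) = √0.821544 = 0.9064.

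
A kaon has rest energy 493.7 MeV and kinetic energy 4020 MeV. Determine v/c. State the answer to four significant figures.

γ = 1 + K/(mc²) = 1 + 4020/493.7 = 9.1426.
β = √(1 − 1/γ²) = √(1 − 0.0119636) = √0.9880364 = 0.9940.

0.9940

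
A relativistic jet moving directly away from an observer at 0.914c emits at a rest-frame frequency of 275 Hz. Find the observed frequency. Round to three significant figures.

Relativistic Doppler (source moving away): f_obs = f_src · √((1−β)/(1+β)).
With β = 0.914: factor = √(0.086/1.914) = 0.21197.
f_obs = 275 × 0.21197 = 58.3 Hz.

58.3 Hz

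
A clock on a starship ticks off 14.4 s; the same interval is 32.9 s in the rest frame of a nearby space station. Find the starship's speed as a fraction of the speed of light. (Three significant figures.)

γ = Δt/Δτ = 32.9/14.4 = 2.2847.
β = √(1 − 1/γ²) = √(1 − 0.191576) = √0.808424 = 0.899.

0.899c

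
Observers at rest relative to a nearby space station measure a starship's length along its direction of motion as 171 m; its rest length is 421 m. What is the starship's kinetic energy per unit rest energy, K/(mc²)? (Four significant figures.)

From L = L₀/γ: γ = 421/171 = 2.46199.
Since K = (γ−1)mc², K/(mc²) = 2.46199 − 1 = 1.462.

1.462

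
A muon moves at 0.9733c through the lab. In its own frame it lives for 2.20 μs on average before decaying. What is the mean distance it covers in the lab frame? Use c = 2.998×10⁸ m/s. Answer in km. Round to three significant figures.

γ = 1/√(1 − β²) = 1/√(1 − 0.94731289) = 1/√0.05268711 = 1/0.229537 = 4.3566.
Lab-frame lifetime: Δt = γτ = 4.3566 × 2.20 μs = 9.5845 μs.
Distance: d = vΔt = 0.9733 × 2.998×10⁸ m/s × 9.5845×10^-6 s = 2800 m = 2.80 km.

2.80 km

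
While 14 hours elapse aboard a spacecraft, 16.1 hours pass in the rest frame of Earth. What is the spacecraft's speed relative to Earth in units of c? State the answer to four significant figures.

0.4938c

γ = Δt/Δτ = 16.1/14 = 1.15.
β = √(1 − 1/γ²) = √(1 − 0.756144) = √0.243856 = 0.4938.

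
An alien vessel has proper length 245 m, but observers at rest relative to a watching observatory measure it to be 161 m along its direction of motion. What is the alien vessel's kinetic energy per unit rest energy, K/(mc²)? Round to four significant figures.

From L = L₀/γ: γ = 245/161 = 1.52174.
Since K = (γ−1)mc², K/(mc²) = 1.52174 − 1 = 0.5217.

0.5217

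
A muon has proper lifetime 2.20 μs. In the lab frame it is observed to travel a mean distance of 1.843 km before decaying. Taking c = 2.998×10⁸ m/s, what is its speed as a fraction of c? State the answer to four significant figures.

0.9415c

Let x = d/(cτ) = 1843 m / (2.998×10⁸ m/s × 2.200×10^-6 s) = 2.7943. Since d = βγcτ, x = βγ = β/√(1−β²).
Solving: β² = x²/(1+x²) = 7.80811/8.80811 = 0.886468, so β = 0.9415.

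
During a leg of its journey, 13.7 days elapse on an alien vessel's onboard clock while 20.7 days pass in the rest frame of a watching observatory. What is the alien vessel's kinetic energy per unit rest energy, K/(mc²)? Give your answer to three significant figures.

0.511

The time-dilation ratio gives γ = 20.7/13.7 = 1.51095.
K/(mc²) = γ − 1 = 1.51095 − 1 = 0.511.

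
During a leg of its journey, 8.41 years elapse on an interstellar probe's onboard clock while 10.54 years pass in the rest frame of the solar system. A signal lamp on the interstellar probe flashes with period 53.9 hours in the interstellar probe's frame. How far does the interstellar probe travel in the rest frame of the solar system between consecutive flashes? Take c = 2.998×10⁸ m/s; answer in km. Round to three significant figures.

4.39×10^10 km

γ = Δt/Δτ = 10.54/8.41 = 1.25327.
β = √(1 − 1/γ²) = 0.60277. Lab-frame period = γτ = 1.25327×53.9 hours = 67.551 hours. Distance = βc × γτ = 0.60277 × 2.998×10⁸ m/s × 243183.6 s = 4.3946×10^13 m = 4.39×10^10 km.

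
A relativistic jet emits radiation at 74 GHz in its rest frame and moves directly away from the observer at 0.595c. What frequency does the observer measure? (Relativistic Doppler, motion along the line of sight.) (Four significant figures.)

37.29 GHz

Relativistic Doppler (source moving away): f_obs = f_src · √((1−β)/(1+β)).
With β = 0.595: factor = √(0.405/1.595) = 0.5039.
f_obs = 74 × 0.5039 = 37.29 GHz.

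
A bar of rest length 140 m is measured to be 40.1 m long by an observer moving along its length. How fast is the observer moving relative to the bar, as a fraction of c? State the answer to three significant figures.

0.958c

Length contraction gives γ = L₀/L = 140/40.1 = 3.4913.
β = √(1 − 1/γ²) = √0.91796 = 0.958.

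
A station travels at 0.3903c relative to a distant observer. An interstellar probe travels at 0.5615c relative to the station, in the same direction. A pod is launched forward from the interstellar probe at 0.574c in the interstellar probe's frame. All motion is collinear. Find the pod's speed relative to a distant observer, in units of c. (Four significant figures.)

Apply u = (u'+v)/(1+u'v) twice. Pod in the station frame: (0.574+0.5615)/(1+0.574·0.5615) = 1.1355/1.322301 = 0.85873c.
That velocity, transformed to the rest frame of a distant observer: (0.85873+0.3903)/(1+0.85873·0.3903) = 1.24903/1.335162319 = 0.93549c.

0.9355c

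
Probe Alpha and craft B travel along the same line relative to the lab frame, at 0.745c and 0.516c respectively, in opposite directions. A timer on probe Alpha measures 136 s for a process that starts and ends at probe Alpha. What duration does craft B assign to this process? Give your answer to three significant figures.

The velocity of probe Alpha relative to craft B is (0.745 + 0.516)c / (1 + 0.745×0.516) = 0.91085c; relative speed 0.91085c.
γ for this relative speed: γ = 1/√(1 − 0.829648) = 2.4228.
The clock on probe Alpha records proper time, so craft B measures Δt = γΔτ = 2.4228 × 136 = 330 s.

330 s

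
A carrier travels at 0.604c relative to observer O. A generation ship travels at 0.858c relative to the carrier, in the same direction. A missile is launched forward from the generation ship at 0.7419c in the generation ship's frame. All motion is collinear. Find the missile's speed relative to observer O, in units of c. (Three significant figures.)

0.994c

Apply u = (u'+v)/(1+u'v) twice. Missile in the carrier frame: (0.7419+0.858)/(1+0.7419·0.858) = 1.5999/1.6365502 = 0.97761c.
That velocity, transformed to the rest frame of observer O: (0.97761+0.604)/(1+0.97761·0.604) = 1.58161/1.59047644 = 0.99443c.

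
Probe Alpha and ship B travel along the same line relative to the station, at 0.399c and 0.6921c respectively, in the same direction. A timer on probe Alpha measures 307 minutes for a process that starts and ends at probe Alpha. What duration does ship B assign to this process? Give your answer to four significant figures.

335.8 minutes

Transform probe Alpha's velocity into ship B's frame: (0.399 − 0.6921)/(1 − 0.399·0.6921) = −0.2931/0.7238521, so the relative speed is 0.40492c.
At |u| = 0.40492c, γ = (1 − 0.16396)^(−1/2) = 1.0937.
Probe Alpha's interval is proper; time dilation gives Δt_B = γΔτ = 1.0937 × 307 minutes = 335.8 minutes.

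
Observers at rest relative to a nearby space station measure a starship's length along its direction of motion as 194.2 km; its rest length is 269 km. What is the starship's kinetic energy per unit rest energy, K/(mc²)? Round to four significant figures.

Length contraction gives γ = L₀/L = 269/194.2 = 1.38517.
Since K = (γ−1)mc², K/(mc²) = 1.38517 − 1 = 0.3852.

0.3852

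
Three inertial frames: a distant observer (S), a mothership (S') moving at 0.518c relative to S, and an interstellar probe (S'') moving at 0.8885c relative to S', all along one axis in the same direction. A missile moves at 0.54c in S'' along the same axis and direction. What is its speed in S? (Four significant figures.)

Apply u = (u'+v)/(1+u'v) twice. Missile in the mothership frame: (0.54+0.8885)/(1+0.54·0.8885) = 1.4285/1.47979 = 0.96534c.
That velocity, transformed to the rest frame of a distant observer: (0.96534+0.518)/(1+0.96534·0.518) = 1.48334/1.50004612 = 0.98886c.

0.9889c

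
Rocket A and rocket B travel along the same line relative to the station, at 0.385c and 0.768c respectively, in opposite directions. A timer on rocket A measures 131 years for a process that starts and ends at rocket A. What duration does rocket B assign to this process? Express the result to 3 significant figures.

The velocity of rocket A relative to rocket B is (0.385 + 0.768)c / (1 + 0.385×0.768) = 0.88988c; relative speed 0.88988c.
γ for this relative speed: γ = 1/√(1 − 0.791886) = 2.192.
The clock on rocket A records proper time, so rocket B measures Δt = γΔτ = 2.192 × 131 = 287 years.

287 years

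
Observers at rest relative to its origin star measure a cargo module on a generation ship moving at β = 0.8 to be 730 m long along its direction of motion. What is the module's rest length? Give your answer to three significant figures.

Lorentz factor: γ = (1 − 0.64)^(−1/2) = 1.6667.
Proper length: L₀ = γ·L = 1.6667 × 730 = 1220 m.

1220 m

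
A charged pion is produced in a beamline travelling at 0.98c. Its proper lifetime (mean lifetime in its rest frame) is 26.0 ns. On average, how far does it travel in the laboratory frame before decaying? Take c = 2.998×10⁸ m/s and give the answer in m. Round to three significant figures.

γ = 1/√(1 − β²) = 1/√(1 − 0.9604) = 1/√0.0396 = 1/0.198997 = 5.0252.
Lab-frame lifetime: Δt = γτ = 5.0252 × 26.0 ns = 130.66 ns.
Distance: d = vΔt = 0.98 × 2.998×10⁸ m/s × 1.3066×10^-7 s = 38.4 m.

38.4 m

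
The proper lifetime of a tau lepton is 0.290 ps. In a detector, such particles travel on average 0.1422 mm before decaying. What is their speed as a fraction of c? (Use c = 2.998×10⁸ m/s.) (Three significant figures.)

Let x = d/(cτ) = 1.422×10^-4 m / (2.998×10⁸ m/s × 2.900×10^-13 s) = 1.6356. Since d = βγcτ, x = βγ = β/√(1−β²).
Solving: β² = x²/(1+x²) = 2.67519/3.67519 = 0.727905, so β = 0.853.

0.853c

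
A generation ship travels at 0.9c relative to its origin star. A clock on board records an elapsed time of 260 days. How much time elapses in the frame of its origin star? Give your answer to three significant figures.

β² = 0.81, so γ = 1/√0.19 = 2.2942.
Time dilation: Δt = γ·Δτ = 2.2942 × 260 = 596 days.

596 days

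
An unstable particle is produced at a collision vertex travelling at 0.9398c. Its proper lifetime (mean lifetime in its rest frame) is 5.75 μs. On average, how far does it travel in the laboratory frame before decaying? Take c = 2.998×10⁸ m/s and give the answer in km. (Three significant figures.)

With β = 0.9398, γ = 1/√(1 − 0.9398²) = 1/√0.11677596 = 2.9263.
Lab-frame lifetime: Δt = γτ = 2.9263 × 5.75 μs = 16.826 μs.
Distance: d = vΔt = 0.9398 × 2.998×10⁸ m/s × 1.6826×10^-5 s = 4740 m = 4.74 km.

4.74 km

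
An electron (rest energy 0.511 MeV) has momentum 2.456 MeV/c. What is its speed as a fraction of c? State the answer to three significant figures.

0.979c

βγ = pc/(mc²) = 2.456/0.511 = 4.8063.
Since γ² = 1 + (βγ)² = 24.1005, γ = √24.1005 = 4.90923, and β = (βγ)/γ = 4.8063/4.90923 = 0.979.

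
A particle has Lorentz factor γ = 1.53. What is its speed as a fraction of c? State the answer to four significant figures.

0.7568c

β = √(1 − 1/γ²) = √(1 − 1/2.3409) = √0.572814 = 0.7568.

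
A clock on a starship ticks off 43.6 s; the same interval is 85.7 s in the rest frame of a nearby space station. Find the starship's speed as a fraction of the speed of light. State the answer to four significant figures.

0.8609c

γ = Δt/Δτ = 85.7/43.6 = 1.9656.
β = √(1 − 1/γ²) = √(1 − 0.258827) = √0.741173 = 0.8609.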